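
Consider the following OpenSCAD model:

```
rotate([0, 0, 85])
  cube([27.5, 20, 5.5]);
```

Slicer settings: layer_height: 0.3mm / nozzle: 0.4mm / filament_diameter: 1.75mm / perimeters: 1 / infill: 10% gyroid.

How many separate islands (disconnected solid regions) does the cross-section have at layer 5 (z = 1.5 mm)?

At z = 1.5 mm: the 27.5×20 cube contributes its full rectangle; (rotated 85° about Z; rotation is an isometry so areas/perimeters/island counts are preserved). Overall, the cross-section is a single solid region. Island count = 1.

1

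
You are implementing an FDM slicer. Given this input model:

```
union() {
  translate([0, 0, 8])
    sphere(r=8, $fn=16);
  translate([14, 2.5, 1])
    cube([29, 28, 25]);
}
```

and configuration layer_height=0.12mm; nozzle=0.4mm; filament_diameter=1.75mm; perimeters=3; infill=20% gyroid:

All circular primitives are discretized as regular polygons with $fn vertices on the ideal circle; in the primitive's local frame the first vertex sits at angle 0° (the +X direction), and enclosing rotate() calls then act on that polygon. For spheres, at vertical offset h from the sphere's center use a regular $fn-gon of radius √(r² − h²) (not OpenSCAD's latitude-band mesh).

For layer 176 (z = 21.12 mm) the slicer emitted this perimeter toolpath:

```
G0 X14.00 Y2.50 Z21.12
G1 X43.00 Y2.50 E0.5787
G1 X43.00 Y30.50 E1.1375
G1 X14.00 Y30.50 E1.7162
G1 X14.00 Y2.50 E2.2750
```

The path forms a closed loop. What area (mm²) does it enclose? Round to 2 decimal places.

812.00 mm²

Apply the shoelace formula to the sequence of (X, Y) vertices; enclosed area = 812.00 mm².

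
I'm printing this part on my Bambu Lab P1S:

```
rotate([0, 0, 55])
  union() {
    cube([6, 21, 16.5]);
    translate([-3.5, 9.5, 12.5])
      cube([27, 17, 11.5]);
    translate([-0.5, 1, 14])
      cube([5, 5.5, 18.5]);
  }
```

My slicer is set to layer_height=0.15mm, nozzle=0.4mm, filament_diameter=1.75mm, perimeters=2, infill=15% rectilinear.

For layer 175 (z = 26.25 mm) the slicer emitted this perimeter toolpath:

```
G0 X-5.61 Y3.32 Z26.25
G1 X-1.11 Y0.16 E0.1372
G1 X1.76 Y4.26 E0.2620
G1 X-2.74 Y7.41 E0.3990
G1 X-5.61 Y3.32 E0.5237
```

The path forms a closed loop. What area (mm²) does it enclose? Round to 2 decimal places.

27.48 mm²

Apply the shoelace formula to the sequence of (X, Y) vertices; enclosed area = 27.48 mm².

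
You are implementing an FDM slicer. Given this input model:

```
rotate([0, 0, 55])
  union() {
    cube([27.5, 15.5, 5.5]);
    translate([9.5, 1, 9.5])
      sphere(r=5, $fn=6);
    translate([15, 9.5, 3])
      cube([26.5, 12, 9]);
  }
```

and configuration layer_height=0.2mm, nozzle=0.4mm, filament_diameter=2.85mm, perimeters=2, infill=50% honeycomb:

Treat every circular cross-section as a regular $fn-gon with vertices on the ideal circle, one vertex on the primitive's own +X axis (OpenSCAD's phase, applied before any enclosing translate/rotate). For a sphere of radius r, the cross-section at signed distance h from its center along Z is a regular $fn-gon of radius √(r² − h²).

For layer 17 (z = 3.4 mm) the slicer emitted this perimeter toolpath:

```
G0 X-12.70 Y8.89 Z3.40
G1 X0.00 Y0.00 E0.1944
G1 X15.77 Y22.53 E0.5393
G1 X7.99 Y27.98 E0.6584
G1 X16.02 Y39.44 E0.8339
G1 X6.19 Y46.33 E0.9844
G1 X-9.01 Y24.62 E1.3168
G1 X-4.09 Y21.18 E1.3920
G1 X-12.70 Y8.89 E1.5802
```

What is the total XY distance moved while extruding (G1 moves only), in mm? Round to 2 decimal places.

126.01 mm

Sum the Euclidean lengths of each G1 segment: total = 126.01 mm.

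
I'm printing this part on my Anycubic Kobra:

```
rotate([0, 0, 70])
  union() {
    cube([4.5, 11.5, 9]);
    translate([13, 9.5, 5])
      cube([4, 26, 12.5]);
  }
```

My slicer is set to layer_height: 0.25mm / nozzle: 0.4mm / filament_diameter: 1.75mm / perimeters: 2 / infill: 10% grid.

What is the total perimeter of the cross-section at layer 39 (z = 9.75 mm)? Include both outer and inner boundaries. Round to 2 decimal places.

At z = 9.75 mm: the cube does not reach this height (z outside [0, 9]); the 4×26 cube at (13, 9.5) contributes its full rectangle (perimeter 60.00 mm); Combining (union): only the 4×26 cube at (13, 9.5) is present, so the union is just that shape — boundary = 60.00 mm; (rotated 70° about Z; rotation is an isometry so areas/perimeters/island counts are preserved). Overall, the cross-section is a single solid region. Total boundary length (outer) = 60.00 mm.

60.00 mm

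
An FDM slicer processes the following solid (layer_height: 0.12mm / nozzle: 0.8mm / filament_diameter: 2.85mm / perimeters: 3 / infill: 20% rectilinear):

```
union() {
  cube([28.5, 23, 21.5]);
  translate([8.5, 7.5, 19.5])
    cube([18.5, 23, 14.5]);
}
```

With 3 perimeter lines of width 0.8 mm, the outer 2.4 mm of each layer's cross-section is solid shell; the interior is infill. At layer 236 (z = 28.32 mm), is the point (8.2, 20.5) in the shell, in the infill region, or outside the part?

At z = 28.32 mm: the cube is absent (z outside [0, 21.5]); the 18.5×23 cube at (8.5, 7.5) contributes its full rectangle; Combining (union): only the 18.5×23 cube at (8.5, 7.5) is present, so the union is just that shape — 1 connected region. Overall, the cross-section is a single solid region. The nearest boundary edge runs (8.50, 30.50)→(8.50, 7.50); distance from the point to it = 0.30 mm. The point is not inside any of the regions above, so it lies outside the cross-section (0.30 mm from the nearest boundary).

outside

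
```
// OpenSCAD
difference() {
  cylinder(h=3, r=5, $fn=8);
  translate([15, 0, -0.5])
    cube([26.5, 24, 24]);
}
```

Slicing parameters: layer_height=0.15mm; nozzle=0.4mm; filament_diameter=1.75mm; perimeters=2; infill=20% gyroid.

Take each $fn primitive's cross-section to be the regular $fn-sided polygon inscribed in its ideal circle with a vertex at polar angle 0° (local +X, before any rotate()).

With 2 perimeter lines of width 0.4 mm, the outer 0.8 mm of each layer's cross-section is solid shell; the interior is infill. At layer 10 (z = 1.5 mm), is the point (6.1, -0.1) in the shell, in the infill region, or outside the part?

At z = 1.5 mm: the r=5 cylinder gives a regular 8-gon of circumradius 5 (constant along its height); the cube at (15, 0) (footprint 26.5×24) is included at this height; After the difference (first − rest): starting from the r=5 cylinder, the 26.5×24 cube at (15, 0) misses the remaining region (no effect) — 1 connected region. Overall, the cross-section is a single solid region. The nearest boundary edge runs (3.54, 3.54)→(5.00, 0.00); distance from the point to it = 1.10 mm. The point is not inside any of the regions above, so it lies outside the cross-section (1.10 mm from the nearest boundary).

outside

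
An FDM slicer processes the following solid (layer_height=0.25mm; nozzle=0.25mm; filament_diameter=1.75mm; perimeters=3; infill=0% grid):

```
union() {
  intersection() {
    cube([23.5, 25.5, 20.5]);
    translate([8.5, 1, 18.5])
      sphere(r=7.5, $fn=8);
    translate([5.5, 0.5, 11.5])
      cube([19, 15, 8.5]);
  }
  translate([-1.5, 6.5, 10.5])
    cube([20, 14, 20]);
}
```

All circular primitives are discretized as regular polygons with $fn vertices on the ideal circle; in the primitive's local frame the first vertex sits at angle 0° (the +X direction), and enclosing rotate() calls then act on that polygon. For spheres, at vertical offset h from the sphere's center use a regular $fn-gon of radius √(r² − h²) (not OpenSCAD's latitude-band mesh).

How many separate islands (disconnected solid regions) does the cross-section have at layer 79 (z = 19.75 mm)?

1

At z = 19.75 mm: the 23.5×25.5 cube contributes its full rectangle; the r=7.5 sphere at (8.5, 1) contributes a regular 8-gon of circumradius √(7.5²−1.25²) = 7.395; the 19×15 cube at (5.5, 0.5) contributes its full rectangle; Keeping only the common overlap: the r=7.5 sphere at (8.5, 1) partially overlaps the 23.5×25.5 cube; clipping to the common part keeps 91.72 mm²; the 19×15 cube at (5.5, 0.5) partially overlaps the running intersection; clipping to the common part keeps 64.14 mm² — 1 connected region; the cube at (-1.5, 6.5) (footprint 20×14) is included at this height; Merging all regions: the regions partially overlap (shared area 8.16 mm²), so overlapping operands fuse into one piece — 1 connected region. Overall, the cross-section is a single solid region. Island count = 1.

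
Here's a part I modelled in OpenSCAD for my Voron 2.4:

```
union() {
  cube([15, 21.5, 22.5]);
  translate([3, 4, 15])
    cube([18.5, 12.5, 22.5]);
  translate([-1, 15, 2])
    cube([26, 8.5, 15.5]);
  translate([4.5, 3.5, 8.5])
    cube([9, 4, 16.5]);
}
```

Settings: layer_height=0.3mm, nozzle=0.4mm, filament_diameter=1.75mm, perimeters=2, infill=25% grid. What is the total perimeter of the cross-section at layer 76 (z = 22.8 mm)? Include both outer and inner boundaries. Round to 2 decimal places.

63.00 mm

At z = 22.8 mm: the cube is absent (z outside [0, 22.5]); the cube at (3, 4) is present — its section is the full 18.5×12.5 rectangle (perimeter 62.00 mm); the cube at (-1, 15) is not intersected at this z (z outside [2, 17.5]); the cube at (4.5, 3.5) (footprint 9×4) is included at this height (perimeter 26.00 mm); Combining (union): the regions partially overlap (shared area 31.50 mm²), so the edge portions inside another operand are dropped and the merged outline is re-measured after clipping — boundary = 63.00 mm. Overall, the cross-section is a single solid region. Total boundary length (outer) = 63.00 mm.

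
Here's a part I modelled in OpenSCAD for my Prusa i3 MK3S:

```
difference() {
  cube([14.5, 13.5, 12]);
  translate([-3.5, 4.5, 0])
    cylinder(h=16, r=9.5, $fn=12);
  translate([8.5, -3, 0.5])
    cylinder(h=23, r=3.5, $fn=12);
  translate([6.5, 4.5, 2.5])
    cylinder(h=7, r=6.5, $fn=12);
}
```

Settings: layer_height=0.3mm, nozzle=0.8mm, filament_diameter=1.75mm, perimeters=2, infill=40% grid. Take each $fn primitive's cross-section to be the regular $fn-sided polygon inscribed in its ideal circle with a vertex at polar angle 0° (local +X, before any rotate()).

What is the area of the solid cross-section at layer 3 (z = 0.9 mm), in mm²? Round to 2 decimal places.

134.45 mm²

At z = 0.9 mm: the cube is present — its section is the full 14.5×13.5 rectangle (area 195.75 mm²); the r=9.5 cylinder at (-3.5, 4.5) gives a regular 12-gon of circumradius 9.5 (constant along its height) (area = (12/2)·9.500²·sin(360°/12) = 270.75 mm²); the r=3.5 cylinder at (8.5, -3) contributes a regular 12-gon of circumradius 3.5 (area = (12/2)·3.500²·sin(360°/12) = 36.75 mm²); the cylinder at (6.5, 4.5) is absent (z outside [2.5, 9.5]); Taking the first minus the rest: starting from the 14.5×13.5 cube (195.75 mm²), the r=9.5 cylinder at (-3.5, 4.5) partially overlaps it — only the 60.37 mm² overlap (of its 270.75 mm²) is removed, clipping the outline; the r=3.5 cylinder at (8.5, -3) partially overlaps it — only the 0.93 mm² overlap (of its 36.75 mm²) is removed, clipping the outline — area = 134.45 mm². Overall, the cross-section is a single solid region. Net area = 134.45 mm².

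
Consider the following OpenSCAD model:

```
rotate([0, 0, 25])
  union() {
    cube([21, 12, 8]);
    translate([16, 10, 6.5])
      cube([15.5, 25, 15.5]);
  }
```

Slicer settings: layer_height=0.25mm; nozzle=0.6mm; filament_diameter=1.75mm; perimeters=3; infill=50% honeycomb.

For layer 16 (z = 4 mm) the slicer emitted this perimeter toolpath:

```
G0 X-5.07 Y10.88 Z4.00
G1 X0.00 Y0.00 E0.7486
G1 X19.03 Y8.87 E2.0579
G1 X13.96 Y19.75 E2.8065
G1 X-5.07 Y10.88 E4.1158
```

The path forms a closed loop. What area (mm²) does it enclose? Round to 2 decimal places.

Apply the shoelace formula to the sequence of (X, Y) vertices; enclosed area = 252.02 mm².

252.02 mm²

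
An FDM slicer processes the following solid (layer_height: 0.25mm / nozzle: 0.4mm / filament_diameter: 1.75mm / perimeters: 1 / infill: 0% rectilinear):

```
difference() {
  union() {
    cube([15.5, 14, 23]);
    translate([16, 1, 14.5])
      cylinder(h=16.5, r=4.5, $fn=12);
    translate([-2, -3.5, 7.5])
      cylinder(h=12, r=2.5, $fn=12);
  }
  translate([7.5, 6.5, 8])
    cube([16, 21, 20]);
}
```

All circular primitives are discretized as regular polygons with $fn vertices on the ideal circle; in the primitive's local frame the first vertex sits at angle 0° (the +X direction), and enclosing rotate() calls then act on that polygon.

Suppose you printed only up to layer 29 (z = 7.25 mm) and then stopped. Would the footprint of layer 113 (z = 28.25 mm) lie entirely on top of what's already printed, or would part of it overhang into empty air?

Compare the two slices. At z = 7.25: the cube is present — its section is the full 15.5×14 rectangle (area 217.00 mm²); the cylinder at (16, 1) is absent (z outside [14.5, 31]); the cylinder at (-2, -3.5) is absent (z outside [7.5, 19.5]); Taking the union: only the 15.5×14 cube is present, so the union is just that shape — area = 217.00 mm²; the cube at (7.5, 6.5) is not intersected at this z (z outside [8, 28]); After the difference (first − rest): none of the subtracted shapes is present at this height, so that combined region is unchanged — area = 217.00 mm². At z = 28.25: the cube does not reach this height (z outside [0, 23]); the r=4.5 cylinder at (16, 1) gives a regular 12-gon of circumradius 4.5 (constant along its height) (area = (12/2)·4.500²·sin(360°/12) = 60.75 mm²); the cylinder at (-2, -3.5) is not intersected at this z (z outside [7.5, 19.5]); Merging all regions: only the r=4.5 cylinder at (16, 1) is present, so the union is just that shape — area = 60.75 mm²; the cube at (7.5, 6.5) does not reach this height (z outside [8, 28]); Taking the first minus the rest: none of the subtracted shapes is present at this height, so that combined region is unchanged — area = 60.75 mm². Checking containment: at z = 28.25 the cross-section extends beyond the z = 7.25 cross-section by about 43.91 mm².

part overhangs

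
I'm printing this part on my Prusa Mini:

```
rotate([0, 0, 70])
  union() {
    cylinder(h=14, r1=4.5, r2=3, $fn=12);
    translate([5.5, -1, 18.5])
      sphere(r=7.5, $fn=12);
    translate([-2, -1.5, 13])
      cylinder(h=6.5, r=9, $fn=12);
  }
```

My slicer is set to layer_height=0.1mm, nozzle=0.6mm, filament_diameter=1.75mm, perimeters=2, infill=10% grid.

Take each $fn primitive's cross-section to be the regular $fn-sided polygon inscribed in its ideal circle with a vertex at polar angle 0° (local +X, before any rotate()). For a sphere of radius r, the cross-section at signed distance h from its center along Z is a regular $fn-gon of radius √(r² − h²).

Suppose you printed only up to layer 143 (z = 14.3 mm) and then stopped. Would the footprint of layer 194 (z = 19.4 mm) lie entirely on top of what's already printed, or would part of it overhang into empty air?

part overhangs

Compare the two slices. At z = 14.3: the cone does not reach this height (z outside [0, 14]); the r=7.5 sphere at (5.5, -1) slices to a regular 12-gon of circumradius 6.214 (√(r²−h²) with h=4.2 from center) (area = (12/2)·6.214²·sin(360°/12) = 115.83 mm²); the cylinder at (-2, -1.5): section is a regular 12-gon, circumradius r=9 (area = (12/2)·9.000²·sin(360°/12) = 243.00 mm²); Combining (union): the regions partially overlap — summed areas 358.83 mm² minus the doubly-counted overlap 64.29 mm² gives 294.54 mm² — area = 294.54 mm²; (rotated 70° about Z; rotation is an isometry so areas/perimeters/island counts are preserved). At z = 19.4: the cone is not intersected at this z (z outside [0, 14]); the r=7.5 sphere at (5.5, -1) contributes a regular 12-gon of circumradius √(7.5²−0.9²) = 7.446 (area = (12/2)·7.446²·sin(360°/12) = 166.32 mm²); the r=9 cylinder at (-2, -1.5) contributes a regular 12-gon of circumradius 9 (area = (12/2)·9.000²·sin(360°/12) = 243.00 mm²); Combining (union): the regions partially overlap — summed areas 409.32 mm² minus the doubly-counted overlap 85.58 mm² gives 323.74 mm² — area = 323.74 mm²; (rotated 70° about Z; rotation is an isometry so areas/perimeters/island counts are preserved). Checking containment: at z = 19.4 the cross-section extends beyond the z = 14.3 cross-section by about 29.20 mm².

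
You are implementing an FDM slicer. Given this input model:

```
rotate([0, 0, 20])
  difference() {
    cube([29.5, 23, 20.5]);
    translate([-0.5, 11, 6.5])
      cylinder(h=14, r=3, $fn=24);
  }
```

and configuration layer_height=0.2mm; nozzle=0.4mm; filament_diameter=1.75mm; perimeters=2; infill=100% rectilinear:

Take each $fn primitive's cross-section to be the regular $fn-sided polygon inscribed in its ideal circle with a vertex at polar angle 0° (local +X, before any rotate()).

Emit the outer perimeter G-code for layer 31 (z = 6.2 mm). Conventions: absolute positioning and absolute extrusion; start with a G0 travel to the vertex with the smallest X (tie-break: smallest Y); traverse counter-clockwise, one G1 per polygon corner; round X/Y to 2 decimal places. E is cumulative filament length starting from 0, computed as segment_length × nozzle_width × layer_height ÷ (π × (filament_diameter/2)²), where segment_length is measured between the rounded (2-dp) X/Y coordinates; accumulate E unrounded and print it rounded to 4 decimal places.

G0 X-7.87 Y21.61 Z6.20
G1 X0.00 Y0.00 E0.7649
G1 X27.72 Y10.09 E1.7461
G1 X19.85 Y31.70 E2.5110
G1 X-7.87 Y21.61 E3.4922

At z = 6.2 mm: the 29.5×23 cube contributes its full rectangle; the cylinder at (-0.5, 11) is not intersected at this z (z outside [6.5, 20.5]); Taking the first minus the rest: none of the subtracted shapes is present at this height, so the 29.5×23 cube is unchanged — 1 connected region; (whole slice rotated 20° about Z — lengths, areas and connectivity unchanged). The outline is a single polygon with 4 vertices. Extrusion per mm of travel: 0.4 × 0.2 / (π × 0.875²) = 0.033260. Accumulating E over each segment gives final E = 3.4922.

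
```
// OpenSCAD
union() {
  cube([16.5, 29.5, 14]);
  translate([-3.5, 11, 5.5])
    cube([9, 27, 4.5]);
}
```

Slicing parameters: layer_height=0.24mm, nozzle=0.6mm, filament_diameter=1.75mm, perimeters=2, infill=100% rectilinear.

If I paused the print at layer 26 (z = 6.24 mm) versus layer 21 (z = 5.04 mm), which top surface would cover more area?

layer 26 (z = 6.24 mm)

Layer 26 (z = 6.24): the cube (footprint 16.5×29.5) is included at this height (area 486.75 mm²); the cube at (-3.5, 11) is present — its section is the full 9×27 rectangle (area 243.00 mm²); Merging all regions: the regions partially overlap — summed areas 729.75 mm² minus the doubly-counted overlap 101.75 mm² gives 628.00 mm² — area = 628.00 mm². So its area = 628.00 mm². Layer 21 (z = 5.04): the cube (footprint 16.5×29.5) is included at this height (area 486.75 mm²); the cube at (-3.5, 11) does not reach this height (z outside [5.5, 10]); Merging all regions: only the 16.5×29.5 cube is present, so the union is just that shape — area = 486.75 mm². So its area = 486.75 mm². Layer 26 is larger (628.00 vs 486.75 mm²).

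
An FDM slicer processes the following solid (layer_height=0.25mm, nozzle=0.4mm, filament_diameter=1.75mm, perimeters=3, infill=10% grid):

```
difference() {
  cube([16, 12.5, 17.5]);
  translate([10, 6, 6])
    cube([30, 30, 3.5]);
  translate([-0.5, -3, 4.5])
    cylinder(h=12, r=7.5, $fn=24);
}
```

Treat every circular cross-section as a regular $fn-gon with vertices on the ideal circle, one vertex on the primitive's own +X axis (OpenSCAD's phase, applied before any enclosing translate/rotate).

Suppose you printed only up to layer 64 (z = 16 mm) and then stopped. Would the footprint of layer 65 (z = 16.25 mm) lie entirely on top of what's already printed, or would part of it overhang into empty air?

Compare the two slices. At z = 16: the cube is present — its section is the full 16×12.5 rectangle (area 200.00 mm²); the cube at (10, 6) is absent (z outside [6, 9.5]); the r=7.5 cylinder at (-0.5, -3) contributes a regular 24-gon of circumradius 7.5 (area = (24/2)·7.500²·sin(360°/24) = 174.70 mm²); Subtracting the remaining from the first: starting from the 16×12.5 cube (200.00 mm²), the r=7.5 cylinder at (-0.5, -3) partially overlaps it — only the 19.69 mm² overlap (of its 174.70 mm²) is removed, clipping the outline — area = 180.31 mm². At z = 16.25: the cube is present — its section is the full 16×12.5 rectangle (area 200.00 mm²); the cube at (10, 6) is not intersected at this z (z outside [6, 9.5]); the r=7.5 cylinder at (-0.5, -3) contributes a regular 24-gon of circumradius 7.5 (area = (24/2)·7.500²·sin(360°/24) = 174.70 mm²); After the difference (first − rest): starting from the 16×12.5 cube (200.00 mm²), the r=7.5 cylinder at (-0.5, -3) partially overlaps it — only the 19.69 mm² overlap (of its 174.70 mm²) is removed, clipping the outline — area = 180.31 mm². Checking containment: the cross-section at z = 16.25 is a subset of the cross-section at z = 16.

entirely on top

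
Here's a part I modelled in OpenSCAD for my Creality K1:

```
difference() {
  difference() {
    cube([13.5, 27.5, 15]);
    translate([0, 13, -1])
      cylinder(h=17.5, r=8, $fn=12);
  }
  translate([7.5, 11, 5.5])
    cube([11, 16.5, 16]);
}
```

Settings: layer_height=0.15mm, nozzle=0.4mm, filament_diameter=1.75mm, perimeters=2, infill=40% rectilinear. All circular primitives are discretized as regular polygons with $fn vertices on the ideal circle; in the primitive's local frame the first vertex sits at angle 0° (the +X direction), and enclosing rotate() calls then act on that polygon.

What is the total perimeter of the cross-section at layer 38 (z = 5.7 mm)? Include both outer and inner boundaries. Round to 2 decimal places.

At z = 5.7 mm: the cube (footprint 13.5×27.5) is included at this height (perimeter 82.00 mm); the r=8 cylinder at (0, 13) contributes a regular 12-gon of circumradius 8 (perimeter = 2·12·8.000·sin(180°/12) = 49.69 mm); Taking the first minus the rest: starting from the 13.5×27.5 cube, the r=8 cylinder at (0, 13) partially overlaps it — only the 96.00 mm² overlap (of its 192.00 mm²) is removed, clipping the outline — boundary = 90.85 mm; the cube at (7.5, 11) is present — its section is the full 11×16.5 rectangle (perimeter 55.00 mm); Subtracting the remaining from the first: starting from that combined region, the 11×16.5 cube at (7.5, 11) partially overlaps it — only the 98.07 mm² overlap (of its 181.50 mm²) is removed, clipping the outline — boundary = 83.25 mm. Overall, the cross-section has 2 separate islands. Total boundary length (outer) = 83.25 mm.

83.25 mm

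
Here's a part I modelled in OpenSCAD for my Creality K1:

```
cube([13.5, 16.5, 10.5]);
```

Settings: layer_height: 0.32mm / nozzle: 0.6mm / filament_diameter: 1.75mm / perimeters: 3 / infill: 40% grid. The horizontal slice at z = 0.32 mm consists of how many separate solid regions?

1

At z = 0.32 mm: the cube is present — its section is the full 13.5×16.5 rectangle. The result has 1 disconnected region.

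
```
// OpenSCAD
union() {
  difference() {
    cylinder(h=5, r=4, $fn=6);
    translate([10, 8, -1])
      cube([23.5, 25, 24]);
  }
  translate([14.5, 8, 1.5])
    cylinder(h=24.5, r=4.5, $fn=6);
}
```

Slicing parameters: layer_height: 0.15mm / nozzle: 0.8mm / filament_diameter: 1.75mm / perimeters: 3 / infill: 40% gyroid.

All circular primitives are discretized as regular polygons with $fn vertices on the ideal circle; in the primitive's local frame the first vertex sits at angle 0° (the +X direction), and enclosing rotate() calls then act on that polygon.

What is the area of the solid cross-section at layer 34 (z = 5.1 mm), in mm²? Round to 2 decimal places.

52.61 mm²

At z = 5.1 mm: the cylinder does not reach this height (z outside [0, 5]); the cube at (10, 8) (footprint 23.5×25) is included at this height (area 587.50 mm²); After the difference (first − rest): the first operand is absent here, so nothing remains; the r=4.5 cylinder at (14.5, 8) contributes a regular 6-gon of circumradius 4.5 (area = (6/2)·4.500²·sin(360°/6) = 52.61 mm²); Combining (union): only the r=4.5 cylinder at (14.5, 8) is present, so the union is just that shape — area = 52.61 mm². Overall, the cross-section is a single solid region. Net area = 52.61 mm².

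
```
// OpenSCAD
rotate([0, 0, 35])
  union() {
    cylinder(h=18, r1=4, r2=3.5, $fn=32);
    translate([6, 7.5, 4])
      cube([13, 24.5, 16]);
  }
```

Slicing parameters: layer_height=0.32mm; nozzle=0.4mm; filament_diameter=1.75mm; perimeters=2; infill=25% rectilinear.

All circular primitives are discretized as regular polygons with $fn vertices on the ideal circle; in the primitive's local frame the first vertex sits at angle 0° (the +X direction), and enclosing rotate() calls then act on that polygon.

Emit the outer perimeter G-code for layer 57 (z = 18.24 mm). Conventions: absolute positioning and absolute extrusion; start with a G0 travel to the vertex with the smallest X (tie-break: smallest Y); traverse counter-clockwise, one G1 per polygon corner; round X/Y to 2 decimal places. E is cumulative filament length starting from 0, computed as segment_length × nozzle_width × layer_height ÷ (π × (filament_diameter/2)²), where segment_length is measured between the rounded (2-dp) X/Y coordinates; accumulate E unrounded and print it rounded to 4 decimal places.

At z = 18.24 mm: the cone is absent (z outside [0, 18]); the 13×24.5 cube at (6, 7.5) contributes its full rectangle; Taking the union: only the 13×24.5 cube at (6, 7.5) is present, so the union is just that shape — 1 connected region; (whole slice rotated 35° about Z — lengths, areas and connectivity unchanged). The outline is a single polygon with 4 vertices. Extrusion per mm of travel: 0.4 × 0.32 / (π × 0.875²) = 0.053216. Accumulating E over each segment gives final E = 3.9907.

G0 X-13.44 Y29.65 Z18.24
G1 X0.61 Y9.59 E1.3033
G1 X11.26 Y17.04 E1.9950
G1 X-2.79 Y37.11 E3.2987
G1 X-13.44 Y29.65 E3.9907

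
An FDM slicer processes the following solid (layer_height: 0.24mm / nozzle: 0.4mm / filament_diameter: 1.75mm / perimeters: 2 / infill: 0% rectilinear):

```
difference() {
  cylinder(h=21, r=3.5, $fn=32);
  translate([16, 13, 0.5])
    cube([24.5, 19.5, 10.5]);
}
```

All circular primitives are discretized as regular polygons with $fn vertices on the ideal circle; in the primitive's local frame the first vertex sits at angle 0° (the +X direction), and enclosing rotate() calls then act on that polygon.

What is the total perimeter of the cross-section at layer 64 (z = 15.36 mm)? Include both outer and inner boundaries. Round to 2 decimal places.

At z = 15.36 mm: the r=3.5 cylinder gives a regular 32-gon of circumradius 3.5 (constant along its height) (perimeter = 2·32·3.500·sin(180°/32) = 21.96 mm); the cube at (16, 13) is not intersected at this z (z outside [0.5, 11]); Subtracting the remaining from the first: none of the subtracted shapes is present at this height, so the r=3.5 cylinder is unchanged — boundary = 21.96 mm. Overall, the cross-section is a single solid region. Total boundary length (outer) = 21.96 mm.

21.96 mm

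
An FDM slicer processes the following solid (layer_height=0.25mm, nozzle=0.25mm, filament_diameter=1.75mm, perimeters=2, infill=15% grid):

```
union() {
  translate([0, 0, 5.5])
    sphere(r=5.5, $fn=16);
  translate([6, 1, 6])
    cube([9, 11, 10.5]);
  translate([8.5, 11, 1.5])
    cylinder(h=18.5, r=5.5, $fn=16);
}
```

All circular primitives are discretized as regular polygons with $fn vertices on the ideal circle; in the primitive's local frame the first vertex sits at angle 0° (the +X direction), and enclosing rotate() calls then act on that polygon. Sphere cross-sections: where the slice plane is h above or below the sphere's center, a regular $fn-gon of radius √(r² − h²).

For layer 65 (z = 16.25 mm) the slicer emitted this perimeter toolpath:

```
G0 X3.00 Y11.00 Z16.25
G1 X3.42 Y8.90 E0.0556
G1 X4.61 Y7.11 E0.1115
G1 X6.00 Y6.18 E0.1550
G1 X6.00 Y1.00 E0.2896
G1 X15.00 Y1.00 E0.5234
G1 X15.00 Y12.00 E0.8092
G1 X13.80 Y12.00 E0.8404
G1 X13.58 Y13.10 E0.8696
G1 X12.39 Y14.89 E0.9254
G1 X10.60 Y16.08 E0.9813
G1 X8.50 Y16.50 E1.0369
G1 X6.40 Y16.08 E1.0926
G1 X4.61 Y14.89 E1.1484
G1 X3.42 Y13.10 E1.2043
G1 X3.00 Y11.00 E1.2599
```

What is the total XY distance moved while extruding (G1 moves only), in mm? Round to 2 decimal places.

48.49 mm

Sum the Euclidean lengths of each G1 segment: total = 48.49 mm.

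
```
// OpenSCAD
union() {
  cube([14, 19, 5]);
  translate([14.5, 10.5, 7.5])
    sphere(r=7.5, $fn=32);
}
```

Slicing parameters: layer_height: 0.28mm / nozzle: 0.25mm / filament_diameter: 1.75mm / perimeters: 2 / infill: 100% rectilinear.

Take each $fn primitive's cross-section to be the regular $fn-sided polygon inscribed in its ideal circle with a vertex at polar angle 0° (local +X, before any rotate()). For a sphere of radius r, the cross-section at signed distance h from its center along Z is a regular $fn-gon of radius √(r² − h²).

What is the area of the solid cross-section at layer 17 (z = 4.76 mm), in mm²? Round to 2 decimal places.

At z = 4.76 mm: the 14×19 cube contributes its full rectangle (area 266.00 mm²); the r=7.5 sphere at (14.5, 10.5) slices to a regular 32-gon of circumradius 6.982 (√(r²−h²) with h=2.74 from center) (area = (32/2)·6.982²·sin(360°/32) = 152.15 mm²); Taking the union: the regions partially overlap — summed areas 418.15 mm² minus the doubly-counted overlap 69.12 mm² gives 349.03 mm² — area = 349.03 mm². Overall, the cross-section is a single solid region. Net area = 349.03 mm².

349.03 mm²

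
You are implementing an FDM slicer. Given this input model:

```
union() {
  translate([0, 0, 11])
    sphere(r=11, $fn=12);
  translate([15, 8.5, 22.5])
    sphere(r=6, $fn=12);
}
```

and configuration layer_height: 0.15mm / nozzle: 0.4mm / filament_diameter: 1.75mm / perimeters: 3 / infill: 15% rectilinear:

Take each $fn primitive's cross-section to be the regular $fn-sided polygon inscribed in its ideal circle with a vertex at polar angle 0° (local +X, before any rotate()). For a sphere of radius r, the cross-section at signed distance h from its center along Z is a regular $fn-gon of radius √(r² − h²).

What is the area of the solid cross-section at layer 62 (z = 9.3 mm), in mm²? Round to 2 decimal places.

At z = 9.3 mm: the r=11 sphere contributes a regular 12-gon of circumradius √(11²−1.7²) = 10.868 (area = (12/2)·10.868²·sin(360°/12) = 354.33 mm²); the sphere at (15, 8.5) is not intersected at this z (|z−center|=13.200 > r=6); Merging all regions: only the r=11 sphere is present, so the union is just that shape — area = 354.33 mm². Overall, the cross-section is a single solid region. Net area = 354.33 mm².

354.33 mm²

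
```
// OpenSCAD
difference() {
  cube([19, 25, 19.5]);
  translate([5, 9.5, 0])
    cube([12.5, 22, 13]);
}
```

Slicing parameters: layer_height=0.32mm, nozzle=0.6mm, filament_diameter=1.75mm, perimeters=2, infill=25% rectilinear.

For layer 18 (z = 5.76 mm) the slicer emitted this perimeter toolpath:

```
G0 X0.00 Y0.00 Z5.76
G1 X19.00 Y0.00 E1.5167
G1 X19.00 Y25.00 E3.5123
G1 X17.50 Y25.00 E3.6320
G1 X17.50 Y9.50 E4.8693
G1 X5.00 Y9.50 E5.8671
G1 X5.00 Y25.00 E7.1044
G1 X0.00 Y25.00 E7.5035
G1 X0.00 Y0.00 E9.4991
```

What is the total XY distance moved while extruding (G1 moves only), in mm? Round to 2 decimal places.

Sum the Euclidean lengths of each G1 segment: total = 119.00 mm.

119.00 mm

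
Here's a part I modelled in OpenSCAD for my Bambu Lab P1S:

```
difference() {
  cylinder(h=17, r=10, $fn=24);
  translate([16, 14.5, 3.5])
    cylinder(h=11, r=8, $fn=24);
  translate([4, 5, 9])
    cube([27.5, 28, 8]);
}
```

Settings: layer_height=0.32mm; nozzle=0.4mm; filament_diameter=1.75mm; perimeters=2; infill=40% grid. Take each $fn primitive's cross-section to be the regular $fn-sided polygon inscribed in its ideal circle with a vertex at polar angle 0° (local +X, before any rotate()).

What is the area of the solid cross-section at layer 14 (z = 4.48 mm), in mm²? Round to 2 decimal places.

310.58 mm²

At z = 4.48 mm: the cylinder: section is a regular 24-gon, circumradius r=10 (area = (24/2)·10.000²·sin(360°/24) = 310.58 mm²); the r=8 cylinder at (16, 14.5) contributes a regular 24-gon of circumradius 8 (area = (24/2)·8.000²·sin(360°/24) = 198.77 mm²); the cube at (4, 5) is not intersected at this z (z outside [9, 17]); Subtracting the remaining from the first: starting from the r=10 cylinder (310.58 mm²), the r=8 cylinder at (16, 14.5) misses the remaining region (no effect) — area = 310.58 mm². Overall, the cross-section is a single solid region. Net area = 310.58 mm².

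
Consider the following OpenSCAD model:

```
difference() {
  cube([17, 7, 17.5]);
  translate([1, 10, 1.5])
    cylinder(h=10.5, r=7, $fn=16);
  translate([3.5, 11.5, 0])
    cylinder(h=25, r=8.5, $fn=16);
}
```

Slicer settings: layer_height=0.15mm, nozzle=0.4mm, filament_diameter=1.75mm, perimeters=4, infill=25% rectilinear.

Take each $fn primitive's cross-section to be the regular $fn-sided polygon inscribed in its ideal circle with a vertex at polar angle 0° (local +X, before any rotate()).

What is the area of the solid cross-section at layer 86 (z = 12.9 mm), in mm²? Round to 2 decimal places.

At z = 12.9 mm: the 17×7 cube contributes its full rectangle (area 119.00 mm²); the cylinder at (1, 10) does not reach this height (z outside [1.5, 12]); the r=8.5 cylinder at (3.5, 11.5) contributes a regular 16-gon of circumradius 8.5 (area = (16/2)·8.500²·sin(360°/16) = 221.19 mm²); Taking the first minus the rest: starting from the 17×7 cube (119.00 mm²), the r=8.5 cylinder at (3.5, 11.5) partially overlaps it — only the 32.19 mm² overlap (of its 221.19 mm²) is removed, clipping the outline — area = 86.81 mm². Overall, the cross-section is a single solid region. Net area = 86.81 mm².

86.81 mm²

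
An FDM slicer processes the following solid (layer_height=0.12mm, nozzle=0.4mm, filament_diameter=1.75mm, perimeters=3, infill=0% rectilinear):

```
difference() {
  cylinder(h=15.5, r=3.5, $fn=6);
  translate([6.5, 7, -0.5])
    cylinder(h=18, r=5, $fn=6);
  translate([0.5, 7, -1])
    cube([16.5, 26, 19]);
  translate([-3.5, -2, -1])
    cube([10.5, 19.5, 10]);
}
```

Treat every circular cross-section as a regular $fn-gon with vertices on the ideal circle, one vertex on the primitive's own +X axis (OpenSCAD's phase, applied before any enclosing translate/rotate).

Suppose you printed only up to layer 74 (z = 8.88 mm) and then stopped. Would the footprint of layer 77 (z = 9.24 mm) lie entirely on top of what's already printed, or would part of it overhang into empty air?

Compare the two slices. At z = 8.88: the r=3.5 cylinder gives a regular 6-gon of circumradius 3.5 (constant along its height) (area = (6/2)·3.500²·sin(360°/6) = 31.83 mm²); the r=5 cylinder at (6.5, 7) gives a regular 6-gon of circumradius 5 (constant along its height) (area = (6/2)·5.000²·sin(360°/6) = 64.95 mm²); the cube at (0.5, 7) (footprint 16.5×26) is included at this height (area 429.00 mm²); the cube at (-3.5, -2) (footprint 10.5×19.5) is included at this height (area 204.75 mm²); Subtracting the remaining from the first: starting from the r=3.5 cylinder (31.83 mm²), the r=5 cylinder at (6.5, 7) misses the remaining region (no effect); the 16.5×26 cube at (0.5, 7) misses the remaining region (no effect); the 10.5×19.5 cube at (-3.5, -2) partially overlaps it — only the 27.60 mm² overlap (of its 204.75 mm²) is removed, clipping the outline — area = 4.22 mm². At z = 9.24: the cylinder: section is a regular 6-gon, circumradius r=3.5 (area = (6/2)·3.500²·sin(360°/6) = 31.83 mm²); the cylinder at (6.5, 7): section is a regular 6-gon, circumradius r=5 (area = (6/2)·5.000²·sin(360°/6) = 64.95 mm²); the cube at (0.5, 7) (footprint 16.5×26) is included at this height (area 429.00 mm²); the cube at (-3.5, -2) is absent (z outside [-1, 9]); After the difference (first − rest): starting from the r=3.5 cylinder (31.83 mm²), the r=5 cylinder at (6.5, 7) misses the remaining region (no effect); the 16.5×26 cube at (0.5, 7) misses the remaining region (no effect) — area = 31.83 mm². Checking containment: at z = 9.24 the cross-section extends beyond the z = 8.88 cross-section by about 27.60 mm².

part overhangs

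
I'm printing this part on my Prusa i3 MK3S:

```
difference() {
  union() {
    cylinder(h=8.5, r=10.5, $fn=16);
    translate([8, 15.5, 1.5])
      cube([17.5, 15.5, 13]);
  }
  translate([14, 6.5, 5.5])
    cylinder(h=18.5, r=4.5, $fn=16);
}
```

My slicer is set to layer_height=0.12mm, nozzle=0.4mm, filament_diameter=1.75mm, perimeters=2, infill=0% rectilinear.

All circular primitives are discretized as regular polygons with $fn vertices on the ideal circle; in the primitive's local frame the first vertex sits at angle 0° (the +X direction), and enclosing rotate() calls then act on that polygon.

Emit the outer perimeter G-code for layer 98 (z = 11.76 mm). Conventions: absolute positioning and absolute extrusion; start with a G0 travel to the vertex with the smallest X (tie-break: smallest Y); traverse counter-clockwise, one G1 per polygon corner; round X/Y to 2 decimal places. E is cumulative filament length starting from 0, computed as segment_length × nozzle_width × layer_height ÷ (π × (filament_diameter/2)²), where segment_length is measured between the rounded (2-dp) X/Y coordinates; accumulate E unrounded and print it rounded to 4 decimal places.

G0 X8.00 Y15.50 Z11.76
G1 X25.50 Y15.50 E0.3492
G1 X25.50 Y31.00 E0.6586
G1 X8.00 Y31.00 E1.0078
G1 X8.00 Y15.50 E1.3171

At z = 11.76 mm: the cylinder is absent (z outside [0, 8.5]); the cube at (8, 15.5) (footprint 17.5×15.5) is included at this height; Taking the union: only the 17.5×15.5 cube at (8, 15.5) is present, so the union is just that shape — 1 connected region; the cylinder at (14, 6.5): section is a regular 16-gon, circumradius r=4.5; Taking the first minus the rest: starting from the result so far, the r=4.5 cylinder at (14, 6.5) misses the remaining region (no effect) — 1 connected region. The outline is a single polygon with 4 vertices. Extrusion per mm of travel: 0.4 × 0.12 / (π × 0.875²) = 0.019956. Accumulating E over each segment gives final E = 1.3171.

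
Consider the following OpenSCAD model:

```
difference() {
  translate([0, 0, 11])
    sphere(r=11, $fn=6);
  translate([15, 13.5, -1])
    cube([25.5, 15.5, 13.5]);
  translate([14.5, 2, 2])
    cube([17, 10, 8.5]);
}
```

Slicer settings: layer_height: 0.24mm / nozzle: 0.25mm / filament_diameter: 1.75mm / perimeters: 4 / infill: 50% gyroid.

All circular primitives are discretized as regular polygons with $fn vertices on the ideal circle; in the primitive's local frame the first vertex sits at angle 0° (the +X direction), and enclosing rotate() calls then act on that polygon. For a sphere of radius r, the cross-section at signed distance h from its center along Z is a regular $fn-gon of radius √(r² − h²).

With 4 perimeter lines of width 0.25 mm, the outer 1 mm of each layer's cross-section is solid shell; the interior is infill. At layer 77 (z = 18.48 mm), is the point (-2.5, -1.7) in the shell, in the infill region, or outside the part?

infill

At z = 18.48 mm: the r=11 sphere contributes a regular 6-gon of circumradius √(11²−7.48²) = 8.065; the cube at (15, 13.5) is not intersected at this z (z outside [-1, 12.5]); the cube at (14.5, 2) is absent (z outside [2, 10.5]); Subtracting the remaining from the first: none of the subtracted shapes is present at this height, so the r=11 sphere is unchanged — 1 connected region. Overall, the cross-section is a single solid region. The nearest boundary edge runs (-8.07, 0.00)→(-4.03, -6.98); distance from the point to it = 3.97 mm. The point is inside the cross-section and 3.97 mm from the nearest boundary — more than the 1 mm shell width (4 × 0.25), so it's in the infill interior.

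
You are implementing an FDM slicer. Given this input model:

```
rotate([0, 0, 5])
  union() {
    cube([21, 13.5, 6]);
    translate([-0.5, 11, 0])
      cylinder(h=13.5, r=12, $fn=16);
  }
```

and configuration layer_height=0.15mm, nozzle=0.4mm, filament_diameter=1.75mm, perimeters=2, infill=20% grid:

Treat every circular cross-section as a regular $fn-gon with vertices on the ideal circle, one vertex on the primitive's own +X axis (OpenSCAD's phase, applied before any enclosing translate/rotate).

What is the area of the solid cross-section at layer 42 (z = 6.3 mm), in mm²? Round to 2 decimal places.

440.85 mm²

At z = 6.3 mm: the cube is not intersected at this z (z outside [0, 6]); the r=12 cylinder at (-0.5, 11) gives a regular 16-gon of circumradius 12 (constant along its height) (area = (16/2)·12.000²·sin(360°/16) = 440.85 mm²); Taking the union: only the r=12 cylinder at (-0.5, 11) is present, so the union is just that shape — area = 440.85 mm²; (whole slice rotated 5° about Z — lengths, areas and connectivity unchanged). Overall, the cross-section is a single solid region. Net area = 440.85 mm².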